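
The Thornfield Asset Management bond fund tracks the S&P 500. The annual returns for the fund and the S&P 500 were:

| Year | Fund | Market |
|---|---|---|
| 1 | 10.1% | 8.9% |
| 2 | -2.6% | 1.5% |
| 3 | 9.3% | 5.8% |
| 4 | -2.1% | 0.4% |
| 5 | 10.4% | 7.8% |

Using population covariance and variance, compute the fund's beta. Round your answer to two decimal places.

r̄p = 5.0200%,  r̄m = 4.8800%
Cov = Σ(rp − r̄p)(rm − r̄m) / 5 = 19.5444
Var(rm) = Σ(rm − r̄m)² / 5 = 11.4056
β = Cov / Var = 19.5444 / 11.4056 = 1.7136

1.71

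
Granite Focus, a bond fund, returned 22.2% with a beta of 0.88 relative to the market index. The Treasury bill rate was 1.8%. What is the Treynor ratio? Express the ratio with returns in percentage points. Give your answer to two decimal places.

Treynor = (Rp − Rf) / β = (22.2% − 1.8%) / 0.88 = 20.40 / 0.88 = 23.1818

23.18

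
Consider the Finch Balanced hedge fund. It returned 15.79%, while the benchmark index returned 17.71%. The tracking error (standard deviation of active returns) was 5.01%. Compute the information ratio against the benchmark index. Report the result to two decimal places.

IR = (Rp − Rb) / TE = (15.79% − 17.71%) / 5.01% = -1.92% / 5.01% = -0.3832

-0.38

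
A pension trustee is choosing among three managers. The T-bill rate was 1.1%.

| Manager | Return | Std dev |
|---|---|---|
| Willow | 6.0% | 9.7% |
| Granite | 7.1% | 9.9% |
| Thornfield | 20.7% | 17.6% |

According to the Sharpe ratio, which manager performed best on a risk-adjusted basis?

Thornfield

Willow: Sharpe ratio = (6.0% − 1.1%) / 9.7% = 0.505
Granite: Sharpe ratio = (7.1% − 1.1%) / 9.9% = 0.606
Thornfield: Sharpe ratio = (20.7% − 1.1%) / 17.6% = 1.114
Highest: Thornfield (1.114).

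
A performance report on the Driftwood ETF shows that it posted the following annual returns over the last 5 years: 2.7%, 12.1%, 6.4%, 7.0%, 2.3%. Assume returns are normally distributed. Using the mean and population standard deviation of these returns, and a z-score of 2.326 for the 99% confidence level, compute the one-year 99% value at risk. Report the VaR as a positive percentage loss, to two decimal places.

2.15

Mean return r̄ = 30.50 / 5 = 6.1000%
Σ(r − r̄)² = (2.7 − 6.1000)² + (12.1 − 6.1000)² + (6.4 − 6.1000)² + … = 62.9000
population σ = √(62.9000 / 5) = √12.5800 = 3.5468%
VaR = −(r̄ − z·σ) = −(6.1000 − 2.326 × 3.5468) = −(-2.1499) = 2.1499%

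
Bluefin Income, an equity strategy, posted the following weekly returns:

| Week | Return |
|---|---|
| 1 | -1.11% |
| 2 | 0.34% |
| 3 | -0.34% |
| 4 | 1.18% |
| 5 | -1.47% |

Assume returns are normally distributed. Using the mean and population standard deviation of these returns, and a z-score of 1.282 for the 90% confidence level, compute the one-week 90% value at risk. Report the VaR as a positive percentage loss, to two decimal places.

μ = (-1.11 + 0.34 − 0.34 + 1.18 − 1.47) / 5 = -1.400 / 5 = -0.2800%
Σ(r − μ)² = (-1.11 − (-0.2800))² + (0.34 − (-0.2800))² + … = 4.6246
population σ = √(4.6246 / 5) = √0.9249 = 0.9617%
VaR = −(μ − z·σ) = −(-0.2800 − 1.282 × 0.9617) = −(-1.5129) = 1.5129%

1.51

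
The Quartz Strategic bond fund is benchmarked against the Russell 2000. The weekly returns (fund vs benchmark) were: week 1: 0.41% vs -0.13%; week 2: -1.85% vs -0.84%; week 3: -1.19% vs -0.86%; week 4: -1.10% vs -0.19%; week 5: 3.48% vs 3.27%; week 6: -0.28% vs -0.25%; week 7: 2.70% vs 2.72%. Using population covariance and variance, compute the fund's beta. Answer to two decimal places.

1.15

r̄p = 0.3100%,  r̄m = 0.5314%
Cov = Σ(rp − r̄p)(rm − r̄m) / 7 = 2.9105
Var(rm) = Σ(rm − r̄m)² / 7 = 2.5250
β = Cov / Var = 2.9105 / 2.5250 = 1.1527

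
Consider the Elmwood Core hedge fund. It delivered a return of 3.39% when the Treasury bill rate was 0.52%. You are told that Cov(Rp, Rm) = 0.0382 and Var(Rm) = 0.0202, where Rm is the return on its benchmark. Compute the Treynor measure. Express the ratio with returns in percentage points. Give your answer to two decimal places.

1.52

β = Cov / Var = 0.0382 / 0.0202 = 1.8911
Treynor = (Rp − Rf) / β = (3.39% − 0.52%) / 1.8911 = 2.87 / 1.8911 = 1.5176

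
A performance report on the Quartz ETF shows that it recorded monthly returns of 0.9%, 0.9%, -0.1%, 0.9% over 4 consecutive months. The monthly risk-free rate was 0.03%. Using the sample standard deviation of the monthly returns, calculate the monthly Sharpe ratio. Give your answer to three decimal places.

1.240

μ = (0.9 + 0.9 − 0.1 + 0.9) / 4 = 0.6500%
Σ(r − μ)² = (0.9 − 0.6500)² + (0.9 − 0.6500)² + (-0.1 − 0.6500)² + … = 0.7500
σ = √[0.7500 / 3] = 0.5000%
Sharpe = (μ − rf) / σ = (0.6500 − 0.03) / 0.5000 = 0.6200 / 0.5000 = 1.2400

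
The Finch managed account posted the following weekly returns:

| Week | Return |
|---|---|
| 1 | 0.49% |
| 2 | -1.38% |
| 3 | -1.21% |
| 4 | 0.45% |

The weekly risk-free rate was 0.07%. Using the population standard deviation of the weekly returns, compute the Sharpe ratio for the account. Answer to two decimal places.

Mean return r̄ = -1.650 / 4 = -0.4125%
Σ(r − r̄)² = 3.1305; population σ = √(3.1305/4) = 0.8847%
Sharpe = (r̄ − rf) / σ = (-0.4125 − 0.07) / 0.8847 = -0.4825 / 0.8847 = -0.5454

-0.55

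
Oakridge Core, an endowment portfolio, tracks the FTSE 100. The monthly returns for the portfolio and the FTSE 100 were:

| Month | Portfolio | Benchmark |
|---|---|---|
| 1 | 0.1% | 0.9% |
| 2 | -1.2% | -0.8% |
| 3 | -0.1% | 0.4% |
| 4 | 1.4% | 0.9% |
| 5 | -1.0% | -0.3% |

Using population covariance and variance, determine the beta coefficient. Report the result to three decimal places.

r̄p = -0.1600%,  r̄m = 0.2200%
Cov = Σ(rp − r̄p)(rm − r̄m) / 5 = 0.5492
Var(rm) = Σ(rm − r̄m)² / 5 = 0.4536
β = Cov / Var = 0.5492 / 0.4536 = 1.2108

1.211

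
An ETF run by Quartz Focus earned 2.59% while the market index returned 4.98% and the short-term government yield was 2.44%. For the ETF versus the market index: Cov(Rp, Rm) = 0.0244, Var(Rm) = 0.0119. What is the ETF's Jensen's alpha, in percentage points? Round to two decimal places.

β = Cov / Var = 0.0244 / 0.0119 = 2.0504
E[R] = Rf + β(Rm − Rf) = 2.44% + 2.0504 × (4.98% − 2.44%) = 7.6480%
α = Rp − E[R] = 2.59% − 7.6480% = -5.0580

-5.06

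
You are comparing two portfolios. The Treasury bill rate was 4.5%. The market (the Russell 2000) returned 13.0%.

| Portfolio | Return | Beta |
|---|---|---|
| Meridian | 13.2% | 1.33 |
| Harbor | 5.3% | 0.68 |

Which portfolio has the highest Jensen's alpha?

Meridian: α = 13.2% − [4.5% + 1.33 × (13.0% − 4.5%)] = -2.605
Harbor: α = 5.3% − [4.5% + 0.68 × (13.0% − 4.5%)] = -4.980
Highest: Meridian (-2.605).

Meridian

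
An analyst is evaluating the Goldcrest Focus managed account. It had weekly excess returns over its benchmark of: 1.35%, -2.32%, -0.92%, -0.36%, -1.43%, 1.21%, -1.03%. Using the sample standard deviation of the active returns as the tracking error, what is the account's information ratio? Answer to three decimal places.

-0.369

Mean return μ = -3.500 / 7 = -0.5000%
Σ(r − μ)² = 11.0008; sample σ = √(11.0008/6) = 1.3541%
IR = μ / tracking error = -0.5000 / 1.3541 = -0.3692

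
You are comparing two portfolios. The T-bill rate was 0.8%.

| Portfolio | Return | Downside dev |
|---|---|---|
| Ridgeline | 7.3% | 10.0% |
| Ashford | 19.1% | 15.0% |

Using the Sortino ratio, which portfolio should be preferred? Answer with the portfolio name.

Ridgeline: Sortino ratio = (7.3% − 0.8%) / 10.0% = 0.650
Ashford: Sortino ratio = (19.1% − 0.8%) / 15.0% = 1.220
Highest: Ashford (1.220).

Ashford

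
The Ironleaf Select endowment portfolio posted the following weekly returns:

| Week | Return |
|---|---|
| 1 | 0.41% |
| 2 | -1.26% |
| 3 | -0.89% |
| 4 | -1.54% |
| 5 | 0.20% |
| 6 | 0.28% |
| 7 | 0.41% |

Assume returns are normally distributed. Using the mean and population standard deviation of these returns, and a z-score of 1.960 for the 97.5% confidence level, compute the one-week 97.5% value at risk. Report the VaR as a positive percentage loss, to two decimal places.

μ = (0.41 − 1.26 − 0.89 − 1.54 + 0.2 + 0.28 + 0.41) / 7 = -2.390 / 7 = -0.3414%
Population std dev = √[4.3899 / 7] = 0.7919%
VaR = −(μ − z·σ) = −(-0.3414 − 1.960 × 0.7919) = −(-1.8935) = 1.8935%

1.89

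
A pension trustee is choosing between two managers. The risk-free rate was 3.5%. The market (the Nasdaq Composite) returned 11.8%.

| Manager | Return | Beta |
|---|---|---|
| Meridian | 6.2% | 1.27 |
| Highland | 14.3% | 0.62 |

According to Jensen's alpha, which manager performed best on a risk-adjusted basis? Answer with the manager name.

Meridian: α = 6.2% − [3.5% + 1.27 × (11.8% − 3.5%)] = -7.841
Highland: α = 14.3% − [3.5% + 0.62 × (11.8% − 3.5%)] = 5.654
Highest: Highland (5.654).

Highland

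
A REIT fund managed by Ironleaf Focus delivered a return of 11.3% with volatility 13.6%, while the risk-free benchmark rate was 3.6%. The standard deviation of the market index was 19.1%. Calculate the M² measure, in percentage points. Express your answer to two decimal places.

14.41

Sharpe = (Rp − Rf) / σp = (11.3% − 3.6%) / 13.6% = 0.5662
M² = Rf + Sharpe × σm = 3.6% + 0.5662 × 19.1% = 14.4144%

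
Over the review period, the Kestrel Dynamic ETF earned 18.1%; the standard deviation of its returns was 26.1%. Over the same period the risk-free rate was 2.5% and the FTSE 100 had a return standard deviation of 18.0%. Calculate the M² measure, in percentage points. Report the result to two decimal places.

Sharpe = (Rp − Rf) / σp = (18.1% − 2.5%) / 26.1% = 0.5977
M² = Rf + Sharpe × σm = 2.5% + 0.5977 × 18.0% = 13.2586%

13.26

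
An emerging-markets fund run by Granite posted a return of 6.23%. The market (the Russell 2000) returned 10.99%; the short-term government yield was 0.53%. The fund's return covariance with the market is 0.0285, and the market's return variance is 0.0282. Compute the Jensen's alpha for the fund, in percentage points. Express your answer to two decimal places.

-4.87

β = Cov / Var = 0.0285 / 0.0282 = 1.0106
E[R] = Rf + β(Rm − Rf) = 0.53% + 1.0106 × (10.99% − 0.53%) = 11.1009%
α = Rp − E[R] = 6.23% − 11.1009% = -4.8709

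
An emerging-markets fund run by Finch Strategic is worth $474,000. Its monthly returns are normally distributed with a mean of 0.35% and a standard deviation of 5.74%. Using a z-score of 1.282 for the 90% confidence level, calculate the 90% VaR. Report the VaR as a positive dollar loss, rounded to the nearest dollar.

$33,221

Return at the 90% tail: μ − z·σ = 0.35% − 1.282 × 5.74% = 0.35 − 7.35868 = -7.00868%
VaR = −(-7.00868%) × $474,000 = 7.00868% × $474,000 = $33,221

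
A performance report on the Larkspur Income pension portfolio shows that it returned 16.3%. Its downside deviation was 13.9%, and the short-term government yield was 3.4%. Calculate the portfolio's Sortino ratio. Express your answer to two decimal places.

Sortino = (Rp − Rf) / σd = (16.3% − 3.4%) / 13.9% = 12.90% / 13.9% = 0.9281

0.93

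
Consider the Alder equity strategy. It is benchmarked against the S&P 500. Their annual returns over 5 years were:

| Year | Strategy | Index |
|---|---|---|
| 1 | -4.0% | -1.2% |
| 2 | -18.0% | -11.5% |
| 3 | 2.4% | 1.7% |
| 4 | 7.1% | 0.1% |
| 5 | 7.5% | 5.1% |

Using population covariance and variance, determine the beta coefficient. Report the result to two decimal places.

r̄p = -1.0000%,  r̄m = -1.1600%
Cov = Σ(rp − r̄p)(rm − r̄m) / 5 = 49.8080
Var(rm) = Σ(rm − r̄m)² / 5 = 31.1744
β = Cov / Var = 49.8080 / 31.1744 = 1.5977

1.60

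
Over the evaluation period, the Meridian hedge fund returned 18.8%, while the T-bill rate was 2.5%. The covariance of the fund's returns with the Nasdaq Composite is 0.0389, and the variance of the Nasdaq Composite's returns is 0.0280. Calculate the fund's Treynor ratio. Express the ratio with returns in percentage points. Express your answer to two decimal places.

11.73

β = Cov / Var = 0.0389 / 0.0280 = 1.3893
Treynor = (Rp − Rf) / β = (18.8% − 2.5%) / 1.3893 = 16.30 / 1.3893 = 11.7325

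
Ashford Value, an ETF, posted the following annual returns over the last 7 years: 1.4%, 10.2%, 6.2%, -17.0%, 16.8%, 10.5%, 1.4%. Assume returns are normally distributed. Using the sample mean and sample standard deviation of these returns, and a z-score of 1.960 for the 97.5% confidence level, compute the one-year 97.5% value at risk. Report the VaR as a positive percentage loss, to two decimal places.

17.01

r̄ = (1.4 + 10.2 + 6.2 − 17 + 16.8 + 10.5 + 1.4) / 7 = 4.2143%
Σ(r − r̄)² = (1.4 − 4.2143)² + (10.2 − 4.2143)² + … = 703.5686
σ = √[703.5686 / 6] = 10.8287%
VaR = −(r̄ − z·σ) = −(4.2143 − 1.960 × 10.8287) = −(-17.0100) = 17.0100%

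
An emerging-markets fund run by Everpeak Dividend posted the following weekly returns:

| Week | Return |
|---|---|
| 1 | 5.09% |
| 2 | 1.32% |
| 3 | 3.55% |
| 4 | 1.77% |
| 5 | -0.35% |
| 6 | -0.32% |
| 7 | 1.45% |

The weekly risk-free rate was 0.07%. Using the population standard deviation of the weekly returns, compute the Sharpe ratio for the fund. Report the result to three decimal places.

μ = (5.09 + 1.32 + 3.55 + 1.77 − 0.35 − 0.32 + 1.45) / 7 = 1.7871%
Population std dev = √[23.3561 / 7] = 1.8266%
Sharpe = (μ − rf) / σ = (1.7871 − 0.07) / 1.8266 = 1.7171 / 1.8266 = 0.9401

0.940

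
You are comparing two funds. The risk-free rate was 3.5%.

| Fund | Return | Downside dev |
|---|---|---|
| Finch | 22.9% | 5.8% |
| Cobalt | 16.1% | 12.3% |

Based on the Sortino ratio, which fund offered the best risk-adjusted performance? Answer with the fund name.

Finch

Finch: Sortino ratio = (22.9% − 3.5%) / 5.8% = 3.345
Cobalt: Sortino ratio = (16.1% − 3.5%) / 12.3% = 1.024
Highest: Finch (3.345).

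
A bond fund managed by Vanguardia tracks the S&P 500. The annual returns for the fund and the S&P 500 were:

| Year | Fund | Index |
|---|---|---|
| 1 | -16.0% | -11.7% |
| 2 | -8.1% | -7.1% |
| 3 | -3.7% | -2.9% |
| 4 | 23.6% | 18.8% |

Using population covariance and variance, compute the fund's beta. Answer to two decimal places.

1.27

r̄p = -1.0500%,  r̄m = -0.7250%
Cov = Σ(rp − r̄p)(rm − r̄m) / 4 = 174.0188
Var(rm) = Σ(rm − r̄m)² / 4 = 136.7619
β = Cov / Var = 174.0188 / 136.7619 = 1.2724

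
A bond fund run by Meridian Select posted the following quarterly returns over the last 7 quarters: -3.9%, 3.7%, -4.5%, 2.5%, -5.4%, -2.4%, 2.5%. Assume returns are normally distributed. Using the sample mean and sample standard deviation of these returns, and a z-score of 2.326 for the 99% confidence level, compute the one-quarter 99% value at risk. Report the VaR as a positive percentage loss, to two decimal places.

r̄ = (-3.9 + 3.7 − 4.5 + 2.5 − 5.4 − 2.4 + 2.5) / 7 = -1.0714%
Sample σ = √[Σ(r − r̄)² / 6] = √[88.5343 / 6] = √14.7557 = 3.8413%
VaR = −(r̄ − z·σ) = −(-1.0714 − 2.326 × 3.8413) = −(-10.0063) = 10.0063%

10.01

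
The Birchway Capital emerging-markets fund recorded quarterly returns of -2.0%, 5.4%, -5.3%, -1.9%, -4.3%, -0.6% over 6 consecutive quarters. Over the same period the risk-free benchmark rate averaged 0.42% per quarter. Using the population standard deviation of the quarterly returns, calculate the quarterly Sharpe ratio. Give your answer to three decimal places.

-0.543

r̄ = (-2 + 5.4 − 5.3 − 1.9 − 4.3 − 0.6) / 6 = -1.4500%
Population std dev = √[71.0950 / 6] = 3.4423%
Sharpe = (r̄ − rf) / σ = (-1.4500 − 0.42) / 3.4423 = -1.8700 / 3.4423 = -0.5432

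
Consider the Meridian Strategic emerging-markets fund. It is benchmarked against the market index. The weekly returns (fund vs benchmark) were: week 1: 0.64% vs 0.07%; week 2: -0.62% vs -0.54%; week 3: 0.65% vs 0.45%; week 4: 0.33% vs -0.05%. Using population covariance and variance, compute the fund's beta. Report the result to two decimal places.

1.35

r̄p = 0.2500%,  r̄m = -0.0175%
Cov = Σ(rp − r̄p)(rm − r̄m) / 4 = 0.1683
Var(rm) = Σ(rm − r̄m)² / 4 = 0.1251
β = Cov / Var = 0.1683 / 0.1251 = 1.3453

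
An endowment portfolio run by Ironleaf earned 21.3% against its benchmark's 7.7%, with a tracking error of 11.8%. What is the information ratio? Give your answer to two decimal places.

1.15

IR = (Rp − Rb) / TE = (21.3% − 7.7%) / 11.8% = 13.60% / 11.8% = 1.1525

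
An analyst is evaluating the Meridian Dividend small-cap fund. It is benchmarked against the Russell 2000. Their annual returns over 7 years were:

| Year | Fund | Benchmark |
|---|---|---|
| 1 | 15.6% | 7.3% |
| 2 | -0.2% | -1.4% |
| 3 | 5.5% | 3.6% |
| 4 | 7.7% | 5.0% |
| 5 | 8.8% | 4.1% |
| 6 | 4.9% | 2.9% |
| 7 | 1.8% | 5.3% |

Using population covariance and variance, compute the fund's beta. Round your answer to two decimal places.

r̄p = 6.3000%,  r̄m = 3.8286%
Cov = Σ(rp − r̄p)(rm − r̄m) / 7 = 9.0643
Var(rm) = Σ(rm − r̄m)² / 7 = 6.2735
β = Cov / Var = 9.0643 / 6.2735 = 1.4449

1.44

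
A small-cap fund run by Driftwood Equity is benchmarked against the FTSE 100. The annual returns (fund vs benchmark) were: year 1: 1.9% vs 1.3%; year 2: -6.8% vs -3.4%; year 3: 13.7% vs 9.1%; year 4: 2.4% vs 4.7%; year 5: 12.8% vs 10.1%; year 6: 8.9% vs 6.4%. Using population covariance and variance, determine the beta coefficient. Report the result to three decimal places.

r̄p = 5.4833%,  r̄m = 4.7000%
Cov = Σ(rp − r̄p)(rm − r̄m) / 6 = 32.1917
Var(rm) = Σ(rm − r̄m)² / 6 = 21.4300
β = Cov / Var = 32.1917 / 21.4300 = 1.5022

1.502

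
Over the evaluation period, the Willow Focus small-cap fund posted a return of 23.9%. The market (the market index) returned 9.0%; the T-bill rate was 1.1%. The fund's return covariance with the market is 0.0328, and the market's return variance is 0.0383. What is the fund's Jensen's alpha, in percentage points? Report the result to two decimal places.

16.03

β = Cov / Var = 0.0328 / 0.0383 = 0.8564
E[R] = Rf + β(Rm − Rf) = 1.1% + 0.8564 × (9.0% − 1.1%) = 7.8656%
α = Rp − E[R] = 23.9% − 7.8656% = 16.0344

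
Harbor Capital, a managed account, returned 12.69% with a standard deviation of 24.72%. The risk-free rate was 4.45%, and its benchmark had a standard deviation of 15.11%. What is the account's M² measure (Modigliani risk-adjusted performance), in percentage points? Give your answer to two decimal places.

Sharpe = (Rp − Rf) / σp = (12.69% − 4.45%) / 24.72% = 0.3333
M² = Rf + Sharpe × σm = 4.45% + 0.3333 × 15.11% = 9.4862%

9.49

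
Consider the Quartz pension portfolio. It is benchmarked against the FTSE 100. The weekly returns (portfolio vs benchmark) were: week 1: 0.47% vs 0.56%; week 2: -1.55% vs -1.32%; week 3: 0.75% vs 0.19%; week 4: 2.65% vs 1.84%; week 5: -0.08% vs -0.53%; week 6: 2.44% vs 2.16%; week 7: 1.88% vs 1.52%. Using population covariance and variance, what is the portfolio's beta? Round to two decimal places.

1.14

r̄p = 0.9371%,  r̄m = 0.6314%
Cov = Σ(rp − r̄p)(rm − r̄m) / 7 = 1.6223
Var(rm) = Σ(rm − r̄m)² / 7 = 1.4205
β = Cov / Var = 1.6223 / 1.4205 = 1.1421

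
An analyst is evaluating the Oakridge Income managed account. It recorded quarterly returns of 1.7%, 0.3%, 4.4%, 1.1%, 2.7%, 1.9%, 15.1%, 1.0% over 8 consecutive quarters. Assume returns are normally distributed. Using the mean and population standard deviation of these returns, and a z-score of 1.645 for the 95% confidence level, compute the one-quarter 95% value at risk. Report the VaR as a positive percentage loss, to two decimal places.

Mean return μ = 28.20 / 8 = 3.5250%
Σ(r − μ)² = (1.7 − 3.5250)² + (0.3 − 3.5250)² + … = 164.0550
σ = √[164.0550 / 8] = 4.5285%
VaR = −(μ − z·σ) = −(3.5250 − 1.645 × 4.5285) = −(-3.9244) = 3.9244%

3.92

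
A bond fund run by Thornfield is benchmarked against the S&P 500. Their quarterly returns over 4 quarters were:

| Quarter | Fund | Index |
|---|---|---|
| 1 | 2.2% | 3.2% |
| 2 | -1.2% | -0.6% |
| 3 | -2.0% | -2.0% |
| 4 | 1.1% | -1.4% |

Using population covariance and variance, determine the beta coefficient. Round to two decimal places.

r̄p = 0.0250%,  r̄m = -0.2000%
Cov = Σ(rp − r̄p)(rm − r̄m) / 4 = 2.5600
Var(rm) = Σ(rm − r̄m)² / 4 = 4.1000
β = Cov / Var = 2.5600 / 4.1000 = 0.6244

0.62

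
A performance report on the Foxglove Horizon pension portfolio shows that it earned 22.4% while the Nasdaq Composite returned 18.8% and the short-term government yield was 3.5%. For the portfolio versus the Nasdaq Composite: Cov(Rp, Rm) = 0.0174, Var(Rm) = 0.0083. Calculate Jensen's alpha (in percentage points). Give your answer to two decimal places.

-13.17

β = Cov / Var = 0.0174 / 0.0083 = 2.0964
E[R] = Rf + β(Rm − Rf) = 3.5% + 2.0964 × (18.8% − 3.5%) = 35.5749%
α = Rp − E[R] = 22.4% − 35.5749% = -13.1749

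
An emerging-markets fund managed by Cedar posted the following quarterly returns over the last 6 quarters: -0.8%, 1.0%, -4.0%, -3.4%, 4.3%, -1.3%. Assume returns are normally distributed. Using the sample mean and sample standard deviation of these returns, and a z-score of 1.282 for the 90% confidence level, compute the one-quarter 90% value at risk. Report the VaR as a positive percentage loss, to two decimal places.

r̄ = (-0.8 + 1 − 4 − 3.4 + 4.3 − 1.3) / 6 = -4.20 / 6 = -0.7000%
Sample std dev = √[46.4400 / 5] = 3.0476%
VaR = −(r̄ − z·σ) = −(-0.7000 − 1.282 × 3.0476) = −(-4.6070) = 4.6070%

4.61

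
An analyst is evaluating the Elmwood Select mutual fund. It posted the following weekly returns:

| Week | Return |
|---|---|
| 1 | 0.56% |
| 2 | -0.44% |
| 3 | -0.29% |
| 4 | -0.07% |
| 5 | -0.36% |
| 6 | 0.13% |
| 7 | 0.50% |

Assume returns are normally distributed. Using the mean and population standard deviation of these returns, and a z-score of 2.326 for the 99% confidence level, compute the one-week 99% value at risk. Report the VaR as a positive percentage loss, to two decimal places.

μ = (0.56 − 0.44 − 0.29 − 0.07 − 0.36 + 0.13 + 0.5) / 7 = 0.0043%
Σ(r − μ)² = (0.56 − 0.0043)² + (-0.44 − 0.0043)² + (-0.29 − 0.0043)² + … = 0.9926
population σ = √(0.9926 / 7) = √0.1418 = 0.3766%
VaR = −(μ − z·σ) = −(0.0043 − 2.326 × 0.3766) = −(-0.8717) = 0.8717%

0.87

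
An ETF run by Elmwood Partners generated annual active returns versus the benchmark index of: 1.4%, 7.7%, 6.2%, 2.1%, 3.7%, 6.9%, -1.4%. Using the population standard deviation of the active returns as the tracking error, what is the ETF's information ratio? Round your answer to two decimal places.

r̄ = (1.4 + 7.7 + 6.2 + 2.1 + 3.7 + 6.9 − 1.4) / 7 = 26.60 / 7 = 3.8000%
Σ(r − r̄)² = 66.2800; population σ = √(66.2800/7) = 3.0771%
IR = r̄ / tracking error = 3.8000 / 3.0771 = 1.2349

1.23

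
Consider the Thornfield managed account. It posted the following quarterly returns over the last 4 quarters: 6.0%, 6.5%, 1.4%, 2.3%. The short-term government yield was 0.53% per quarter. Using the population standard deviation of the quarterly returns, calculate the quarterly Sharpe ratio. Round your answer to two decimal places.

r̄ = (6 + 6.5 + 1.4 + 2.3) / 4 = 4.0500%
Σ(r − r̄)² = 19.8900; population σ = √(19.8900/4) = 2.2299%
Sharpe = (r̄ − rf) / σ = (4.0500 − 0.53) / 2.2299 = 3.5200 / 2.2299 = 1.5785

1.58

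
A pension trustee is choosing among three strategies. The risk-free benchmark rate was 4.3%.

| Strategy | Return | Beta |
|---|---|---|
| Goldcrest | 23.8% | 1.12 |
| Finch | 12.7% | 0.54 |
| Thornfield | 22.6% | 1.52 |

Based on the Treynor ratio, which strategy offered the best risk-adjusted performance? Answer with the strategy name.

Goldcrest

Goldcrest: Treynor = (23.8% − 4.3%) / 1.12 = 17.411
Finch: Treynor = (12.7% − 4.3%) / 0.54 = 15.556
Thornfield: Treynor = (22.6% − 4.3%) / 1.52 = 12.039
Highest: Goldcrest (17.411).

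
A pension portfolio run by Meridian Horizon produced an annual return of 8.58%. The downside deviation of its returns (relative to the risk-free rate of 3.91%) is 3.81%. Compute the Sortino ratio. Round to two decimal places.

1.23

Sortino = (Rp − Rf) / σd = (8.58% − 3.91%) / 3.81% = 4.67% / 3.81% = 1.2257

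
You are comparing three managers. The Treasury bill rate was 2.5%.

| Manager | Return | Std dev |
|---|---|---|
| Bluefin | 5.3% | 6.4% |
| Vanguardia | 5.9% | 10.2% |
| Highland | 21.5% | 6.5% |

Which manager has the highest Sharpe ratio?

Bluefin: Sharpe ratio = (5.3% − 2.5%) / 6.4% = 0.438
Vanguardia: Sharpe ratio = (5.9% − 2.5%) / 10.2% = 0.333
Highland: Sharpe ratio = (21.5% − 2.5%) / 6.5% = 2.923
Highest: Highland (2.923).

Highland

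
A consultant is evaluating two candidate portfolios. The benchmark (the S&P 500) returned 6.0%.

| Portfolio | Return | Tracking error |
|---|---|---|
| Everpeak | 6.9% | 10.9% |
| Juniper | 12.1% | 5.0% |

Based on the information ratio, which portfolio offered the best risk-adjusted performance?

Everpeak: IR = (6.9% − 6.0%) / 10.9% = 0.083
Juniper: IR = (12.1% − 6.0%) / 5.0% = 1.220
Highest: Juniper (1.220).

Juniper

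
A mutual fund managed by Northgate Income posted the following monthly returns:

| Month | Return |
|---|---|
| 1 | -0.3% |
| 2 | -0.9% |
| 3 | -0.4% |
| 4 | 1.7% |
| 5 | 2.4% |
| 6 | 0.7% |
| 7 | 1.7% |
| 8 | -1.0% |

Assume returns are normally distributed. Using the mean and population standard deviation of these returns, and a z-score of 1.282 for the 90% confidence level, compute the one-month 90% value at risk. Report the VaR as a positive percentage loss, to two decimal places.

μ = (-0.3 − 0.9 − 0.4 + 1.7 + 2.4 + 0.7 + 1.7 − 1) / 8 = 0.4875%
Population σ = √[Σ(r − μ)² / 8] = √[12.1888 / 8] = √1.5236 = 1.2343%
VaR = −(μ − z·σ) = −(0.4875 − 1.282 × 1.2343) = −(-1.0949) = 1.0949%

1.09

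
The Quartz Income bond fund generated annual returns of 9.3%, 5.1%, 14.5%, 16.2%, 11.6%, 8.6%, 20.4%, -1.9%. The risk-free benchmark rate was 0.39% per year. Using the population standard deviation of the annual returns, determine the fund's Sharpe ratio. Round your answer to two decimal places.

μ = (9.3 + 5.1 + 14.5 + 16.2 + 11.6 + 8.6 + 20.4 − 1.9) / 8 = 10.4750%
Σ(r − μ)² = (9.3 − 10.4750)² + (5.1 − 10.4750)² + … = 335.6750
population σ = √(335.6750 / 8) = √41.9594 = 6.4776%
Sharpe = (μ − rf) / σ = (10.4750 − 0.39) / 6.4776 = 10.0850 / 6.4776 = 1.5569

1.56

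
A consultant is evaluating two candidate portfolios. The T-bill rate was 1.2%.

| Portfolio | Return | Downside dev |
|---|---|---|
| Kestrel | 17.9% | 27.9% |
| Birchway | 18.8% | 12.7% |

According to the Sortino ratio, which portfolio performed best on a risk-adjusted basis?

Kestrel: Sortino ratio = (17.9% − 1.2%) / 27.9% = 0.599
Birchway: Sortino ratio = (18.8% − 1.2%) / 12.7% = 1.386
Highest: Birchway (1.386).

Birchway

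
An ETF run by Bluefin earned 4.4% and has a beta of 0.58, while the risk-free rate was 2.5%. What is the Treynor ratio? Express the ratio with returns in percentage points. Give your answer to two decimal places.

Treynor = (Rp − Rf) / β = (4.4% − 2.5%) / 0.58 = 1.90 / 0.58 = 3.2759

3.28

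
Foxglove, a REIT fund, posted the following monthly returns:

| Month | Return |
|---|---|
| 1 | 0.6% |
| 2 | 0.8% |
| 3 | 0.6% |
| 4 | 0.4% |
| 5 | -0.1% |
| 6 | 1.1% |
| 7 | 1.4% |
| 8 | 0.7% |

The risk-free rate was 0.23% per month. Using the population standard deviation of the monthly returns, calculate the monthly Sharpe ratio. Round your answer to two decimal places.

r̄ = (0.6 + 0.8 + 0.6 + 0.4 − 0.1 + 1.1 + 1.4 + 0.7) / 8 = 0.6875%
Population std dev = √[1.4088 / 8] = 0.4196%
Sharpe = (r̄ − rf) / σ = (0.6875 − 0.23) / 0.4196 = 0.4575 / 0.4196 = 1.0903

1.09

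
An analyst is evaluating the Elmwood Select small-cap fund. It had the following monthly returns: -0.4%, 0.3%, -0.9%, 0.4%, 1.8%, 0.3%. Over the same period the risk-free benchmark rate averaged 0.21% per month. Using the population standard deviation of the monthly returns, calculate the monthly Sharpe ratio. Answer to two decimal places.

μ = (-0.4 + 0.3 − 0.9 + 0.4 + 1.8 + 0.3) / 6 = 1.50 / 6 = 0.2500%
Population σ = √[Σ(r − μ)² / 6] = √[4.1750 / 6] = √0.6958 = 0.8341%
Sharpe = (μ − rf) / σ = (0.2500 − 0.21) / 0.8341 = 0.0400 / 0.8341 = 0.0480

0.05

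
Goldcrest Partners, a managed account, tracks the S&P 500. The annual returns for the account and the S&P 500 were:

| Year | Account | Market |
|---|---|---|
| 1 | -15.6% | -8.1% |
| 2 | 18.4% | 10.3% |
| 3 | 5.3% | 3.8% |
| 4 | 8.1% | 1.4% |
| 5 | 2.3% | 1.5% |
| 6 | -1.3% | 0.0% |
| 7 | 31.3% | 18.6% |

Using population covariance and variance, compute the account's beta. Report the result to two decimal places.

r̄p = 6.9286%,  r̄m = 3.9286%
Cov = Σ(rp − r̄p)(rm − r̄m) / 7 = 106.0649
Var(rm) = Σ(rm − r̄m)² / 7 = 61.1820
β = Cov / Var = 106.0649 / 61.1820 = 1.7336

1.73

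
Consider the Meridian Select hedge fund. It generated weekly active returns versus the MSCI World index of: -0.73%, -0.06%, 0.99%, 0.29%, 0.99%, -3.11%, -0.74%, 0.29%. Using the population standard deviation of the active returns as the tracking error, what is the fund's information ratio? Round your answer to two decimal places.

-0.21

μ = (-0.73 − 0.06 + 0.99 + 0.29 + 0.99 − 3.11 − 0.74 + 0.29) / 8 = -2.080 / 8 = -0.2600%
Σ(r − μ)² = (-0.73 − (-0.2600))² + (-0.06 − (-0.2600))² + (0.99 − (-0.2600))² + … = 12.3438
σ = √[12.3438 / 8] = 1.2422%
IR = μ / tracking error = -0.2600 / 1.2422 = -0.2093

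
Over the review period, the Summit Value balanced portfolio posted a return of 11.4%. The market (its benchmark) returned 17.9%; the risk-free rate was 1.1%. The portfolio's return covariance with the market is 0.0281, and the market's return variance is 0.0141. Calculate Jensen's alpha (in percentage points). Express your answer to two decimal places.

-23.18

β = Cov / Var = 0.0281 / 0.0141 = 1.9929
E[R] = Rf + β(Rm − Rf) = 1.1% + 1.9929 × (17.9% − 1.1%) = 34.5807%
α = Rp − E[R] = 11.4% − 34.5807% = -23.1807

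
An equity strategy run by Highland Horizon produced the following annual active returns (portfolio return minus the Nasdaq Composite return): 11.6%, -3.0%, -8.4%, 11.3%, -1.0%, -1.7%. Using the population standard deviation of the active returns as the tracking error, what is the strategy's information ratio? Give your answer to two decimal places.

r̄ = (11.6 − 3 − 8.4 + 11.3 − 1 − 1.7) / 6 = 8.80 / 6 = 1.4667%
Σ(r − r̄)² = 332.7933; population σ = √(332.7933/6) = 7.4475%
IR = r̄ / tracking error = 1.4667 / 7.4475 = 0.1969

0.20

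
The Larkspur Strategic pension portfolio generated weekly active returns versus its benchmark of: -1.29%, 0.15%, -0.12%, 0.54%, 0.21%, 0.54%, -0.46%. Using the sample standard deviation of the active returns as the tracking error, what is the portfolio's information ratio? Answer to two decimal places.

-0.09

r̄ = (-1.29 + 0.15 − 0.12 + 0.54 + 0.21 + 0.54 − 0.46) / 7 = -0.430 / 7 = -0.0614%
Σ(r − r̄)² = (-1.29 − (-0.0614))² + (0.15 − (-0.0614))² + (-0.12 − (-0.0614))² + … = 2.5135
σ = √[2.5135 / 6] = 0.6472%
IR = r̄ / tracking error = -0.0614 / 0.6472 = -0.0949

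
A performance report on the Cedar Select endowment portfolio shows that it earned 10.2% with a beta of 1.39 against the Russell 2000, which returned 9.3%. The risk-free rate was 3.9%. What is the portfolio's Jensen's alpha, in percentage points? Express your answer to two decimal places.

-1.21

CAPM expected return = Rf + β(Rm − Rf) = 3.9% + 1.39 × (9.3% − 3.9%) = 3.9 + 1.39 × 5.40 = 11.4060%
Jensen's α = Rp − E[R] = 10.2% − 11.4060% = -1.2060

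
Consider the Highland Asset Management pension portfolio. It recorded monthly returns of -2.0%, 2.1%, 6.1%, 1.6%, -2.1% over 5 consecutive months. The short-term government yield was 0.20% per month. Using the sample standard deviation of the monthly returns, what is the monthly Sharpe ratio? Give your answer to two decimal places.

0.28

r̄ = (-2 + 2.1 + 6.1 + 1.6 − 2.1) / 5 = 5.70 / 5 = 1.1400%
Sample σ = √[Σ(r − r̄)² / 4] = √[46.0920 / 4] = √11.5230 = 3.3946%
Sharpe = (r̄ − rf) / σ = (1.1400 − 0.2) / 3.3946 = 0.9400 / 3.3946 = 0.2769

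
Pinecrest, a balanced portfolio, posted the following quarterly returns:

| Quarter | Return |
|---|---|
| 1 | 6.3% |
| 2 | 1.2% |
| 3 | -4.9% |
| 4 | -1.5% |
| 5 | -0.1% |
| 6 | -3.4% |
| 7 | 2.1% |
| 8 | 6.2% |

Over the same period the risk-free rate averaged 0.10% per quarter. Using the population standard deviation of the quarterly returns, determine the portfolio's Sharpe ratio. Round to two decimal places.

0.17

Mean return μ = 5.90 / 8 = 0.7375%
Population σ = √[Σ(r − μ)² / 8] = √[117.4588 / 8] = √14.6824 = 3.8318%
Sharpe = (μ − rf) / σ = (0.7375 − 0.1) / 3.8318 = 0.6375 / 3.8318 = 0.1664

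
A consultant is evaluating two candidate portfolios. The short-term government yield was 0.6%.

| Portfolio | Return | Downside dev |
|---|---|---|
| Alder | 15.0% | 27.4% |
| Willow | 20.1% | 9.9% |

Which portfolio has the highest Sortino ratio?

Willow

Alder: Sortino ratio = (15.0% − 0.6%) / 27.4% = 0.526
Willow: Sortino ratio = (20.1% − 0.6%) / 9.9% = 1.970
Highest: Willow (1.970).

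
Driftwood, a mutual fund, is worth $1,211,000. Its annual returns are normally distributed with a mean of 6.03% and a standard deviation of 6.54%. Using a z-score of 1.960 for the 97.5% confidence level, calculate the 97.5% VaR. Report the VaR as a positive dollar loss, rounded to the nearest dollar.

Return at the 97.5% tail: μ − z·σ = 6.03% − 1.960 × 6.54% = 6.03 − 12.8184 = -6.7884%
VaR = −(-6.7884%) × $1,211,000 = 6.7884% × $1,211,000 = $82,208

$82,208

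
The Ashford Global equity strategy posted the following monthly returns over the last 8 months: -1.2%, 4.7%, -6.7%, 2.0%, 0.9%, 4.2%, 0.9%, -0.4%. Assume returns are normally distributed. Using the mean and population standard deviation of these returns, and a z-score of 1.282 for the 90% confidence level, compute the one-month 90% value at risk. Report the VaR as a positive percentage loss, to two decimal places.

Mean return r̄ = 4.40 / 8 = 0.5500%
Σ(r − r̄)² = (-1.2 − 0.5500)² + (4.7 − 0.5500)² + … = 89.4200
σ = √[89.4200 / 8] = 3.3433%
VaR = −(r̄ − z·σ) = −(0.5500 − 1.282 × 3.3433) = −(-3.7361) = 3.7361%

3.74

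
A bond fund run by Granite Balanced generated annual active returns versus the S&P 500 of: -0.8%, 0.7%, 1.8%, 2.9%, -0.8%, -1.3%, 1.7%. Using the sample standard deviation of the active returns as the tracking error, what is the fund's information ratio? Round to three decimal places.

r̄ = (-0.8 + 0.7 + 1.8 + 2.9 − 0.8 − 1.3 + 1.7) / 7 = 4.20 / 7 = 0.6000%
Σ(r − r̄)² = 15.4800; sample σ = √(15.4800/6) = 1.6062%
IR = r̄ / tracking error = 0.6000 / 1.6062 = 0.3736

0.374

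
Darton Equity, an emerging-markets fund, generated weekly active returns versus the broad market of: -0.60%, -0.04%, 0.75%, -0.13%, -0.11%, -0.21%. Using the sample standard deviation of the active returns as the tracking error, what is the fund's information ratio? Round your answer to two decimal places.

-0.13

μ = (-0.6 − 0.04 + 0.75 − 0.13 − 0.11 − 0.21) / 6 = -0.340 / 6 = -0.0567%
Σ(r − μ)² = 0.9779; sample σ = √(0.9779/5) = 0.4422%
IR = μ / tracking error = -0.0567 / 0.4422 = -0.1282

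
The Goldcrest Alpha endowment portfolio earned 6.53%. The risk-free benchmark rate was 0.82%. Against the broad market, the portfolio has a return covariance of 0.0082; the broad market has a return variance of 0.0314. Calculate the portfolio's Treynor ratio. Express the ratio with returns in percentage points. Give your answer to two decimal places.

21.87

β = Cov / Var = 0.0082 / 0.0314 = 0.2611
Treynor = (Rp − Rf) / β = (6.53% − 0.82%) / 0.2611 = 5.71 / 0.2611 = 21.8690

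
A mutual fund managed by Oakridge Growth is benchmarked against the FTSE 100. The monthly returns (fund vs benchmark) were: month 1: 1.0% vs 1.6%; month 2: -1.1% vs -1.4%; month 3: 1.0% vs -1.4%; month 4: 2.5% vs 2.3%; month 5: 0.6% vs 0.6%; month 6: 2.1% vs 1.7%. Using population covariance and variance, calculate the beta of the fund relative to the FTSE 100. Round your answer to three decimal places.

0.608

r̄p = 1.0167%,  r̄m = 0.5667%
Cov = Σ(rp − r̄p)(rm − r̄m) / 6 = 1.3272
Var(rm) = Σ(rm − r̄m)² / 6 = 2.1822
β = Cov / Var = 1.3272 / 2.1822 = 0.6082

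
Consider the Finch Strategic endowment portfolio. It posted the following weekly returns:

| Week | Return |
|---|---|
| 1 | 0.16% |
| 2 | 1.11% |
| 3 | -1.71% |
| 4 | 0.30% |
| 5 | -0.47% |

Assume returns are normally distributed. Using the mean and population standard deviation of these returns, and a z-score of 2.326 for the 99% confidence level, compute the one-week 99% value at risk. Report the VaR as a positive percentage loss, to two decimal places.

2.31

μ = (0.16 + 1.11 − 1.71 + 0.3 − 0.47) / 5 = -0.1220%
Population std dev = √[4.4183 / 5] = 0.9400%
VaR = −(μ − z·σ) = −(-0.1220 − 2.326 × 0.9400) = −(-2.3084) = 2.3084%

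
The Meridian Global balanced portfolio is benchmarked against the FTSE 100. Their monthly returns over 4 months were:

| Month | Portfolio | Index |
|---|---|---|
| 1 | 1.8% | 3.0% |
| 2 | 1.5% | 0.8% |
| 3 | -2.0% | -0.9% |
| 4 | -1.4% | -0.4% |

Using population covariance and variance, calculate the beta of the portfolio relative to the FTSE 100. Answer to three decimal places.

0.997

r̄p = -0.0250%,  r̄m = 0.6250%
Cov = Σ(rp − r̄p)(rm − r̄m) / 4 = 2.2556
Var(rm) = Σ(rm − r̄m)² / 4 = 2.2619
β = Cov / Var = 2.2556 / 2.2619 = 0.9972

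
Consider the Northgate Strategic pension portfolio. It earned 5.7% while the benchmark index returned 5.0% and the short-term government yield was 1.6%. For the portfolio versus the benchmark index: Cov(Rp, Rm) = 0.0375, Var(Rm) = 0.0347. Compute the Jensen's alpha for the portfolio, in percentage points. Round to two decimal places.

β = Cov / Var = 0.0375 / 0.0347 = 1.0807
E[R] = Rf + β(Rm − Rf) = 1.6% + 1.0807 × (5.0% − 1.6%) = 5.2744%
α = Rp − E[R] = 5.7% − 5.2744% = 0.4256

0.43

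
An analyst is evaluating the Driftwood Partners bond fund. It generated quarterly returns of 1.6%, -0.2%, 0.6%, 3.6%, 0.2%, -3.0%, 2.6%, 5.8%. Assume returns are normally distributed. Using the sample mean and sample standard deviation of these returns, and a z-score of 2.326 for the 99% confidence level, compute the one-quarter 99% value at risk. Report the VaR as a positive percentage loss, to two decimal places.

Mean return r̄ = 11.20 / 8 = 1.4000%
Sample std dev = √[49.6800 / 7] = 2.6640%
VaR = −(r̄ − z·σ) = −(1.4000 − 2.326 × 2.6640) = −(-4.7965) = 4.7965%

4.80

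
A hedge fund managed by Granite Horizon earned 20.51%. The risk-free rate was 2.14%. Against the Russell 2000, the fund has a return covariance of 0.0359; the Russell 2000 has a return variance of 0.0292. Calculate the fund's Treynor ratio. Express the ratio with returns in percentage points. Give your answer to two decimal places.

14.94

β = Cov / Var = 0.0359 / 0.0292 = 1.2295
Treynor = (Rp − Rf) / β = (20.51% − 2.14%) / 1.2295 = 18.37 / 1.2295 = 14.9410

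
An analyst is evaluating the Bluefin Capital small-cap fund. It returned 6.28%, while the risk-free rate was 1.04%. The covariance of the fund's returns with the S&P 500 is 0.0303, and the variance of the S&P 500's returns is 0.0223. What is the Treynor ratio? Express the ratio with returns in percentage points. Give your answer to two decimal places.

3.86

β = Cov / Var = 0.0303 / 0.0223 = 1.3587
Treynor = (Rp − Rf) / β = (6.28% − 1.04%) / 1.3587 = 5.24 / 1.3587 = 3.8566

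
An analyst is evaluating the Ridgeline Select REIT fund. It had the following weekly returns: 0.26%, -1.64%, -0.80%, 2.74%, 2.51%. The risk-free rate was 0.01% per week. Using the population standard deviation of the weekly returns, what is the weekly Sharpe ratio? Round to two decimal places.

μ = (0.26 − 1.64 − 0.8 + 2.74 + 2.51) / 5 = 3.070 / 5 = 0.6140%
Σ(r − μ)² = (0.26 − 0.6140)² + (-1.64 − 0.6140)² + … = 15.3199
population σ = √(15.3199 / 5) = √3.0640 = 1.7504%
Sharpe = (μ − rf) / σ = (0.6140 − 0.01) / 1.7504 = 0.6040 / 1.7504 = 0.3451

0.35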